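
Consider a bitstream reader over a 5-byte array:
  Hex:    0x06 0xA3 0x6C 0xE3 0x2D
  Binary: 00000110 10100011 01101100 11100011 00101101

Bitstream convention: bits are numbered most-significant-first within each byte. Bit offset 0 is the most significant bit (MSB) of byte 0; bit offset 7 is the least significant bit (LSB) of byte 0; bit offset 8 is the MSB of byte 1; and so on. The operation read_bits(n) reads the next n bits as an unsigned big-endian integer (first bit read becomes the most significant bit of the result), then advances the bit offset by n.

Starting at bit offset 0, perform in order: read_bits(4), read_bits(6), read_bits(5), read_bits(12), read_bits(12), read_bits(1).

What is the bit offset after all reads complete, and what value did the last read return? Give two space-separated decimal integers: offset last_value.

Read 1: bits[0:4] width=4 -> value=0 (bin 0000); offset now 4 = byte 0 bit 4; 36 bits remain
Read 2: bits[4:10] width=6 -> value=26 (bin 011010); offset now 10 = byte 1 bit 2; 30 bits remain
Read 3: bits[10:15] width=5 -> value=17 (bin 10001); offset now 15 = byte 1 bit 7; 25 bits remain
Read 4: bits[15:27] width=12 -> value=2919 (bin 101101100111); offset now 27 = byte 3 bit 3; 13 bits remain
Read 5: bits[27:39] width=12 -> value=406 (bin 000110010110); offset now 39 = byte 4 bit 7; 1 bits remain
Read 6: bits[39:40] width=1 -> value=1 (bin 1); offset now 40 = byte 5 bit 0; 0 bits remain

Answer: 40 1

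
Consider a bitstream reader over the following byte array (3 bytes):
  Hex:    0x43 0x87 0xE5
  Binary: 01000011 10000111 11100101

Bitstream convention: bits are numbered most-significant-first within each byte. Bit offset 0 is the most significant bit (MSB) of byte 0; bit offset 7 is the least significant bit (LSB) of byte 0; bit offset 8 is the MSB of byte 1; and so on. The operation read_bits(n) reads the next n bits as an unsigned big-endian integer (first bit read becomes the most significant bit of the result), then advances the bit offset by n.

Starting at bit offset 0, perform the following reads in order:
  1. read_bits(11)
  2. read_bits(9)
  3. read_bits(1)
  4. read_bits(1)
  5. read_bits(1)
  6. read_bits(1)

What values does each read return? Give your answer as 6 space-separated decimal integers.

Answer: 540 126 0 1 0 1

Derivation:
Read 1: bits[0:11] width=11 -> value=540 (bin 01000011100); offset now 11 = byte 1 bit 3; 13 bits remain
Read 2: bits[11:20] width=9 -> value=126 (bin 001111110); offset now 20 = byte 2 bit 4; 4 bits remain
Read 3: bits[20:21] width=1 -> value=0 (bin 0); offset now 21 = byte 2 bit 5; 3 bits remain
Read 4: bits[21:22] width=1 -> value=1 (bin 1); offset now 22 = byte 2 bit 6; 2 bits remain
Read 5: bits[22:23] width=1 -> value=0 (bin 0); offset now 23 = byte 2 bit 7; 1 bits remain
Read 6: bits[23:24] width=1 -> value=1 (bin 1); offset now 24 = byte 3 bit 0; 0 bits remain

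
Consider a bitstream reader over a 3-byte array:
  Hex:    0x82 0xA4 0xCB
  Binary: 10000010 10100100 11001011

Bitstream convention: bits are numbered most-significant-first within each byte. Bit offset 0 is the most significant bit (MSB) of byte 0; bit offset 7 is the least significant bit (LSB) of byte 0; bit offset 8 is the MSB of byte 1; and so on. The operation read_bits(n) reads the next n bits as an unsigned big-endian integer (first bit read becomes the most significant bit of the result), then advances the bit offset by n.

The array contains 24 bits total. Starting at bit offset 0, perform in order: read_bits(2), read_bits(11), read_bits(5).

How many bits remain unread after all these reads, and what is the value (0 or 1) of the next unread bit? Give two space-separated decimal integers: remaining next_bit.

Read 1: bits[0:2] width=2 -> value=2 (bin 10); offset now 2 = byte 0 bit 2; 22 bits remain
Read 2: bits[2:13] width=11 -> value=84 (bin 00001010100); offset now 13 = byte 1 bit 5; 11 bits remain
Read 3: bits[13:18] width=5 -> value=19 (bin 10011); offset now 18 = byte 2 bit 2; 6 bits remain

Answer: 6 0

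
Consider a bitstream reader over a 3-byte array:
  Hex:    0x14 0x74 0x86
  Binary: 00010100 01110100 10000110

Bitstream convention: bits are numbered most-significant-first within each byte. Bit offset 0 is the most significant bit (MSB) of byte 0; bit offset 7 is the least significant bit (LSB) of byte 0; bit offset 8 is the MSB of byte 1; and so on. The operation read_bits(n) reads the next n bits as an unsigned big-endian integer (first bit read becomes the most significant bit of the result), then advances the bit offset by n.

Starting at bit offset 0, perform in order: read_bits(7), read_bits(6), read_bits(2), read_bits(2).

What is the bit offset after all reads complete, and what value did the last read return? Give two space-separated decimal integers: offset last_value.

Read 1: bits[0:7] width=7 -> value=10 (bin 0001010); offset now 7 = byte 0 bit 7; 17 bits remain
Read 2: bits[7:13] width=6 -> value=14 (bin 001110); offset now 13 = byte 1 bit 5; 11 bits remain
Read 3: bits[13:15] width=2 -> value=2 (bin 10); offset now 15 = byte 1 bit 7; 9 bits remain
Read 4: bits[15:17] width=2 -> value=1 (bin 01); offset now 17 = byte 2 bit 1; 7 bits remain

Answer: 17 1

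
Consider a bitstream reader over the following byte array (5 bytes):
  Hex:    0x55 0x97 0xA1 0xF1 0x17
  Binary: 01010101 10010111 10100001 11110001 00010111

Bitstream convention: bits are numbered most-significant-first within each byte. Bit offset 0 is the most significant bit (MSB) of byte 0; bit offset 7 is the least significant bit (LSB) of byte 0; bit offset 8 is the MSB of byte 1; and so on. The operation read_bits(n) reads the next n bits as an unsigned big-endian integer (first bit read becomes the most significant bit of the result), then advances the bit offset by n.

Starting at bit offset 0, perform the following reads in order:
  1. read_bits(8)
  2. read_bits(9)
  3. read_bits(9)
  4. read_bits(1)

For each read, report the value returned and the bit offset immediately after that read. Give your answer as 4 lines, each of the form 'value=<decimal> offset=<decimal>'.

Answer: value=85 offset=8
value=303 offset=17
value=135 offset=26
value=1 offset=27

Derivation:
Read 1: bits[0:8] width=8 -> value=85 (bin 01010101); offset now 8 = byte 1 bit 0; 32 bits remain
Read 2: bits[8:17] width=9 -> value=303 (bin 100101111); offset now 17 = byte 2 bit 1; 23 bits remain
Read 3: bits[17:26] width=9 -> value=135 (bin 010000111); offset now 26 = byte 3 bit 2; 14 bits remain
Read 4: bits[26:27] width=1 -> value=1 (bin 1); offset now 27 = byte 3 bit 3; 13 bits remain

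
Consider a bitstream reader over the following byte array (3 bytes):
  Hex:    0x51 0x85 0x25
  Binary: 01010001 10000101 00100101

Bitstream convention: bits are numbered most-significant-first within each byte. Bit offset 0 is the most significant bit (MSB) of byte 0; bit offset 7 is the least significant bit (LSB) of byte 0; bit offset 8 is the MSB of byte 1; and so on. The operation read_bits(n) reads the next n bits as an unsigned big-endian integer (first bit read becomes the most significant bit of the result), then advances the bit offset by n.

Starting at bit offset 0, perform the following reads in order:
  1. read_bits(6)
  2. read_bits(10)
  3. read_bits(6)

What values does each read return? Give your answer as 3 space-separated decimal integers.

Read 1: bits[0:6] width=6 -> value=20 (bin 010100); offset now 6 = byte 0 bit 6; 18 bits remain
Read 2: bits[6:16] width=10 -> value=389 (bin 0110000101); offset now 16 = byte 2 bit 0; 8 bits remain
Read 3: bits[16:22] width=6 -> value=9 (bin 001001); offset now 22 = byte 2 bit 6; 2 bits remain

Answer: 20 389 9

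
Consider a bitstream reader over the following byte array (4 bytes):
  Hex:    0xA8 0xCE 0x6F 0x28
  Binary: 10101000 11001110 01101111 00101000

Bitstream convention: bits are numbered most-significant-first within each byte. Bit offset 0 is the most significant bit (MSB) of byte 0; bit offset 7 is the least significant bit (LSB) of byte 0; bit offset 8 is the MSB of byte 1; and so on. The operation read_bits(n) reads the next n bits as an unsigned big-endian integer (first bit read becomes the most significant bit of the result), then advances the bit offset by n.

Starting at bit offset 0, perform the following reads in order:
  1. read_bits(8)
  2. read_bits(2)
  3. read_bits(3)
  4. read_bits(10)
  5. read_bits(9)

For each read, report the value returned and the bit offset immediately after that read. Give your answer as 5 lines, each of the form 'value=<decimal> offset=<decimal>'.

Answer: value=168 offset=8
value=3 offset=10
value=1 offset=13
value=823 offset=23
value=296 offset=32

Derivation:
Read 1: bits[0:8] width=8 -> value=168 (bin 10101000); offset now 8 = byte 1 bit 0; 24 bits remain
Read 2: bits[8:10] width=2 -> value=3 (bin 11); offset now 10 = byte 1 bit 2; 22 bits remain
Read 3: bits[10:13] width=3 -> value=1 (bin 001); offset now 13 = byte 1 bit 5; 19 bits remain
Read 4: bits[13:23] width=10 -> value=823 (bin 1100110111); offset now 23 = byte 2 bit 7; 9 bits remain
Read 5: bits[23:32] width=9 -> value=296 (bin 100101000); offset now 32 = byte 4 bit 0; 0 bits remain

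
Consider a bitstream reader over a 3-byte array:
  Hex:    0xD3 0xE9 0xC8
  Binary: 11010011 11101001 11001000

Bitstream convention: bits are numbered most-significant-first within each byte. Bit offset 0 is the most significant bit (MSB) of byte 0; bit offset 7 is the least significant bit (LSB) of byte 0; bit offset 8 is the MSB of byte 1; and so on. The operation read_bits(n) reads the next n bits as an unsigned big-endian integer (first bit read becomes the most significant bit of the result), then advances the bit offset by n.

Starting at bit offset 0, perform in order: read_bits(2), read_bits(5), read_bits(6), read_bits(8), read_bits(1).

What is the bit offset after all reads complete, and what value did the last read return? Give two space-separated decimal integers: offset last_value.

Read 1: bits[0:2] width=2 -> value=3 (bin 11); offset now 2 = byte 0 bit 2; 22 bits remain
Read 2: bits[2:7] width=5 -> value=9 (bin 01001); offset now 7 = byte 0 bit 7; 17 bits remain
Read 3: bits[7:13] width=6 -> value=61 (bin 111101); offset now 13 = byte 1 bit 5; 11 bits remain
Read 4: bits[13:21] width=8 -> value=57 (bin 00111001); offset now 21 = byte 2 bit 5; 3 bits remain
Read 5: bits[21:22] width=1 -> value=0 (bin 0); offset now 22 = byte 2 bit 6; 2 bits remain

Answer: 22 0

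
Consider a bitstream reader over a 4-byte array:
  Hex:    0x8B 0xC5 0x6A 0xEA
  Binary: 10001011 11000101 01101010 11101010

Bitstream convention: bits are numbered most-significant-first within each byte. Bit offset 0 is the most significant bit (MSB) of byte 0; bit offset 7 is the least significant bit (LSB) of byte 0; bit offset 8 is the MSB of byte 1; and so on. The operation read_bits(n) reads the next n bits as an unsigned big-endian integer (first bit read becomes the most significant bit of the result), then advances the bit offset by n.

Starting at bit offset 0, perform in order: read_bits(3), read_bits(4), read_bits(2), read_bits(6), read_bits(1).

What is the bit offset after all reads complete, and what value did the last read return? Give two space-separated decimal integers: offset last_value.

Read 1: bits[0:3] width=3 -> value=4 (bin 100); offset now 3 = byte 0 bit 3; 29 bits remain
Read 2: bits[3:7] width=4 -> value=5 (bin 0101); offset now 7 = byte 0 bit 7; 25 bits remain
Read 3: bits[7:9] width=2 -> value=3 (bin 11); offset now 9 = byte 1 bit 1; 23 bits remain
Read 4: bits[9:15] width=6 -> value=34 (bin 100010); offset now 15 = byte 1 bit 7; 17 bits remain
Read 5: bits[15:16] width=1 -> value=1 (bin 1); offset now 16 = byte 2 bit 0; 16 bits remain

Answer: 16 1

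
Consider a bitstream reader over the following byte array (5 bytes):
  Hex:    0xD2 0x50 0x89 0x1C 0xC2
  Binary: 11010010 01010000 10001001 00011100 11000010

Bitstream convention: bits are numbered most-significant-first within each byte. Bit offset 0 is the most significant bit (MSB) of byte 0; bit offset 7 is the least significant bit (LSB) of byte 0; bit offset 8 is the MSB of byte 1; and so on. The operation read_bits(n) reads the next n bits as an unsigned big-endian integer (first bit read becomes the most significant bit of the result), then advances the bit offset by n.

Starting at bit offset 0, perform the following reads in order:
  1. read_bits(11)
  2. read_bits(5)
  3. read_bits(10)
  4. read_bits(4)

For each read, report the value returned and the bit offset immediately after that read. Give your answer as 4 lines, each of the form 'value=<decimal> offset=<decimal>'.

Answer: value=1682 offset=11
value=16 offset=16
value=548 offset=26
value=7 offset=30

Derivation:
Read 1: bits[0:11] width=11 -> value=1682 (bin 11010010010); offset now 11 = byte 1 bit 3; 29 bits remain
Read 2: bits[11:16] width=5 -> value=16 (bin 10000); offset now 16 = byte 2 bit 0; 24 bits remain
Read 3: bits[16:26] width=10 -> value=548 (bin 1000100100); offset now 26 = byte 3 bit 2; 14 bits remain
Read 4: bits[26:30] width=4 -> value=7 (bin 0111); offset now 30 = byte 3 bit 6; 10 bits remain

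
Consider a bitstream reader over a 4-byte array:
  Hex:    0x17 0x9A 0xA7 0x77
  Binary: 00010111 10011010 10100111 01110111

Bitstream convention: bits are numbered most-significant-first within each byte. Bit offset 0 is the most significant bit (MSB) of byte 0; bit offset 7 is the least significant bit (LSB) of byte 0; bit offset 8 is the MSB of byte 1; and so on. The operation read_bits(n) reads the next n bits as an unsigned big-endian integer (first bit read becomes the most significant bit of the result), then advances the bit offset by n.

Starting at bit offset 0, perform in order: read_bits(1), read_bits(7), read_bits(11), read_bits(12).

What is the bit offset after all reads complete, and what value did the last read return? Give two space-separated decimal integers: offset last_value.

Answer: 31 955

Derivation:
Read 1: bits[0:1] width=1 -> value=0 (bin 0); offset now 1 = byte 0 bit 1; 31 bits remain
Read 2: bits[1:8] width=7 -> value=23 (bin 0010111); offset now 8 = byte 1 bit 0; 24 bits remain
Read 3: bits[8:19] width=11 -> value=1237 (bin 10011010101); offset now 19 = byte 2 bit 3; 13 bits remain
Read 4: bits[19:31] width=12 -> value=955 (bin 001110111011); offset now 31 = byte 3 bit 7; 1 bits remain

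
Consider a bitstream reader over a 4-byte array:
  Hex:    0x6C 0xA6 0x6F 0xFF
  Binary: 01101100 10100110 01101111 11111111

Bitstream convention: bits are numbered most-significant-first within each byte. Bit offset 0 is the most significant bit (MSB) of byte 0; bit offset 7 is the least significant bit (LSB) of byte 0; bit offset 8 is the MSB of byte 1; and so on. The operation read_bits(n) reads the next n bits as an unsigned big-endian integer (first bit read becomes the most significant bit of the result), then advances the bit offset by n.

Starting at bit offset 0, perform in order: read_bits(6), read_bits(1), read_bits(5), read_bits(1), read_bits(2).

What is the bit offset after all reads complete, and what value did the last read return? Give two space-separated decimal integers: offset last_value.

Answer: 15 3

Derivation:
Read 1: bits[0:6] width=6 -> value=27 (bin 011011); offset now 6 = byte 0 bit 6; 26 bits remain
Read 2: bits[6:7] width=1 -> value=0 (bin 0); offset now 7 = byte 0 bit 7; 25 bits remain
Read 3: bits[7:12] width=5 -> value=10 (bin 01010); offset now 12 = byte 1 bit 4; 20 bits remain
Read 4: bits[12:13] width=1 -> value=0 (bin 0); offset now 13 = byte 1 bit 5; 19 bits remain
Read 5: bits[13:15] width=2 -> value=3 (bin 11); offset now 15 = byte 1 bit 7; 17 bits remain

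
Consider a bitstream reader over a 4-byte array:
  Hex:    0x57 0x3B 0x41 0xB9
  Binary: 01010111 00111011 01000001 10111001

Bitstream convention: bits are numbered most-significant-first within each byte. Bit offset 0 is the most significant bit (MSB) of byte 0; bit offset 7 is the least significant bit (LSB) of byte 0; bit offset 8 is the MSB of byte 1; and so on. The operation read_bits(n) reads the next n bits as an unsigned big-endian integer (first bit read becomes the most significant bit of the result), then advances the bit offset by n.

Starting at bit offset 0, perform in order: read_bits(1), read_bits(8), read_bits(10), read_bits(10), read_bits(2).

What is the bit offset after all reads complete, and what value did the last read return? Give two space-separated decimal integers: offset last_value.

Answer: 31 0

Derivation:
Read 1: bits[0:1] width=1 -> value=0 (bin 0); offset now 1 = byte 0 bit 1; 31 bits remain
Read 2: bits[1:9] width=8 -> value=174 (bin 10101110); offset now 9 = byte 1 bit 1; 23 bits remain
Read 3: bits[9:19] width=10 -> value=474 (bin 0111011010); offset now 19 = byte 2 bit 3; 13 bits remain
Read 4: bits[19:29] width=10 -> value=55 (bin 0000110111); offset now 29 = byte 3 bit 5; 3 bits remain
Read 5: bits[29:31] width=2 -> value=0 (bin 00); offset now 31 = byte 3 bit 7; 1 bits remain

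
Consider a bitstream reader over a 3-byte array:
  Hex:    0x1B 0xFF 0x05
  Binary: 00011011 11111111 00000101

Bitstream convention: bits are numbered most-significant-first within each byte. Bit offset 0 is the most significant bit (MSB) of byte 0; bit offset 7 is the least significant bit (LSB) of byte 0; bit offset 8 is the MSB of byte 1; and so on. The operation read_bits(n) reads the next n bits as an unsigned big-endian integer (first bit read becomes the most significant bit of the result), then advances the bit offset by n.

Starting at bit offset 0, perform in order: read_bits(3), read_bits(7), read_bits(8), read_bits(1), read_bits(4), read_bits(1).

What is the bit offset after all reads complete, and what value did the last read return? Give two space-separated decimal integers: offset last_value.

Read 1: bits[0:3] width=3 -> value=0 (bin 000); offset now 3 = byte 0 bit 3; 21 bits remain
Read 2: bits[3:10] width=7 -> value=111 (bin 1101111); offset now 10 = byte 1 bit 2; 14 bits remain
Read 3: bits[10:18] width=8 -> value=252 (bin 11111100); offset now 18 = byte 2 bit 2; 6 bits remain
Read 4: bits[18:19] width=1 -> value=0 (bin 0); offset now 19 = byte 2 bit 3; 5 bits remain
Read 5: bits[19:23] width=4 -> value=2 (bin 0010); offset now 23 = byte 2 bit 7; 1 bits remain
Read 6: bits[23:24] width=1 -> value=1 (bin 1); offset now 24 = byte 3 bit 0; 0 bits remain

Answer: 24 1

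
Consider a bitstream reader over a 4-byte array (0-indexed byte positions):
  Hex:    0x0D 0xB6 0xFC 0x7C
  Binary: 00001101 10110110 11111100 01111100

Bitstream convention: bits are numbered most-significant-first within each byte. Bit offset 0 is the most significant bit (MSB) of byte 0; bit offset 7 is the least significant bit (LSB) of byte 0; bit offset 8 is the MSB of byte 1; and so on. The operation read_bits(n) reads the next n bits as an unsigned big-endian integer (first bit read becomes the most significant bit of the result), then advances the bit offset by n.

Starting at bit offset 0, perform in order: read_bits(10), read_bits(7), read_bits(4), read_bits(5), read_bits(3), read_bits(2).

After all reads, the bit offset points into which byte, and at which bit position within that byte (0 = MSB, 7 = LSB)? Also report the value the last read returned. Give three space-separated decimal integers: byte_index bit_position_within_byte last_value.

Read 1: bits[0:10] width=10 -> value=54 (bin 0000110110); offset now 10 = byte 1 bit 2; 22 bits remain
Read 2: bits[10:17] width=7 -> value=109 (bin 1101101); offset now 17 = byte 2 bit 1; 15 bits remain
Read 3: bits[17:21] width=4 -> value=15 (bin 1111); offset now 21 = byte 2 bit 5; 11 bits remain
Read 4: bits[21:26] width=5 -> value=17 (bin 10001); offset now 26 = byte 3 bit 2; 6 bits remain
Read 5: bits[26:29] width=3 -> value=7 (bin 111); offset now 29 = byte 3 bit 5; 3 bits remain
Read 6: bits[29:31] width=2 -> value=2 (bin 10); offset now 31 = byte 3 bit 7; 1 bits remain

Answer: 3 7 2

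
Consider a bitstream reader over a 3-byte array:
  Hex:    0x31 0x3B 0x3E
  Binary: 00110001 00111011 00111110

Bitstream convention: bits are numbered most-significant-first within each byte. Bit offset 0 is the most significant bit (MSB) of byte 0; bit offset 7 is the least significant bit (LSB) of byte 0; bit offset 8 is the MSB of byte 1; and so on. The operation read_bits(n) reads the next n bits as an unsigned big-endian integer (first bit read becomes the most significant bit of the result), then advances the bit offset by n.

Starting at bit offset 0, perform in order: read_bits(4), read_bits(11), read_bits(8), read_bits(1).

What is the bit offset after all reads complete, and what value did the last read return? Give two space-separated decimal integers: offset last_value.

Read 1: bits[0:4] width=4 -> value=3 (bin 0011); offset now 4 = byte 0 bit 4; 20 bits remain
Read 2: bits[4:15] width=11 -> value=157 (bin 00010011101); offset now 15 = byte 1 bit 7; 9 bits remain
Read 3: bits[15:23] width=8 -> value=159 (bin 10011111); offset now 23 = byte 2 bit 7; 1 bits remain
Read 4: bits[23:24] width=1 -> value=0 (bin 0); offset now 24 = byte 3 bit 0; 0 bits remain

Answer: 24 0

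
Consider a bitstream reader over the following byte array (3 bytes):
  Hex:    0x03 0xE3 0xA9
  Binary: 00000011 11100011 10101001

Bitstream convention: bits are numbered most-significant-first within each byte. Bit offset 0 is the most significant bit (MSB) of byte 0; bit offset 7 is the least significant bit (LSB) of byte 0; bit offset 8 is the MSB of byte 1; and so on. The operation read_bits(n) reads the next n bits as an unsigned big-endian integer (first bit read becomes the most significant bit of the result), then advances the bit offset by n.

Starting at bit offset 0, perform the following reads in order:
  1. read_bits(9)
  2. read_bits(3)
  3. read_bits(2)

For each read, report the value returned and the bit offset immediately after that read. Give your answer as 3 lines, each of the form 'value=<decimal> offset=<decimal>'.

Answer: value=7 offset=9
value=6 offset=12
value=0 offset=14

Derivation:
Read 1: bits[0:9] width=9 -> value=7 (bin 000000111); offset now 9 = byte 1 bit 1; 15 bits remain
Read 2: bits[9:12] width=3 -> value=6 (bin 110); offset now 12 = byte 1 bit 4; 12 bits remain
Read 3: bits[12:14] width=2 -> value=0 (bin 00); offset now 14 = byte 1 bit 6; 10 bits remain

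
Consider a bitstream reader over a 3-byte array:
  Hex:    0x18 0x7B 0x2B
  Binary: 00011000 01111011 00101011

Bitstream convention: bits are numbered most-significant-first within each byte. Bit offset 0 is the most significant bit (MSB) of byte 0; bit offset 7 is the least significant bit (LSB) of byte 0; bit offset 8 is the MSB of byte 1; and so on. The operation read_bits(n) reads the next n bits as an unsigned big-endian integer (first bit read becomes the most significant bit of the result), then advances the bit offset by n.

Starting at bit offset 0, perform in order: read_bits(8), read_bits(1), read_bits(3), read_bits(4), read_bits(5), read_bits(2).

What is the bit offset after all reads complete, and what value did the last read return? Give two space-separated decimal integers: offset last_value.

Read 1: bits[0:8] width=8 -> value=24 (bin 00011000); offset now 8 = byte 1 bit 0; 16 bits remain
Read 2: bits[8:9] width=1 -> value=0 (bin 0); offset now 9 = byte 1 bit 1; 15 bits remain
Read 3: bits[9:12] width=3 -> value=7 (bin 111); offset now 12 = byte 1 bit 4; 12 bits remain
Read 4: bits[12:16] width=4 -> value=11 (bin 1011); offset now 16 = byte 2 bit 0; 8 bits remain
Read 5: bits[16:21] width=5 -> value=5 (bin 00101); offset now 21 = byte 2 bit 5; 3 bits remain
Read 6: bits[21:23] width=2 -> value=1 (bin 01); offset now 23 = byte 2 bit 7; 1 bits remain

Answer: 23 1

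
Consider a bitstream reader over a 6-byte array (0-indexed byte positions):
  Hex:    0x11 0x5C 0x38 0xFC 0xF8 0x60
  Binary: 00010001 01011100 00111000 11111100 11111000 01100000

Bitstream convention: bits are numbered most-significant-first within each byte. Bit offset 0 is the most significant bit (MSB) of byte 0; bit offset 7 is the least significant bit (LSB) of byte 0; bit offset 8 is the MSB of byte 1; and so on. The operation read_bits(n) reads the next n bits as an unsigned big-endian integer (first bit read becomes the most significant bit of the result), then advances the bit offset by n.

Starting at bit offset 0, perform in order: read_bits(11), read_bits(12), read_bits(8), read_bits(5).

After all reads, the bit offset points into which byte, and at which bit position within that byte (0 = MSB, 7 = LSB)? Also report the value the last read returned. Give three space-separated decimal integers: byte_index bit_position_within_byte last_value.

Answer: 4 4 15

Derivation:
Read 1: bits[0:11] width=11 -> value=138 (bin 00010001010); offset now 11 = byte 1 bit 3; 37 bits remain
Read 2: bits[11:23] width=12 -> value=3612 (bin 111000011100); offset now 23 = byte 2 bit 7; 25 bits remain
Read 3: bits[23:31] width=8 -> value=126 (bin 01111110); offset now 31 = byte 3 bit 7; 17 bits remain
Read 4: bits[31:36] width=5 -> value=15 (bin 01111); offset now 36 = byte 4 bit 4; 12 bits remain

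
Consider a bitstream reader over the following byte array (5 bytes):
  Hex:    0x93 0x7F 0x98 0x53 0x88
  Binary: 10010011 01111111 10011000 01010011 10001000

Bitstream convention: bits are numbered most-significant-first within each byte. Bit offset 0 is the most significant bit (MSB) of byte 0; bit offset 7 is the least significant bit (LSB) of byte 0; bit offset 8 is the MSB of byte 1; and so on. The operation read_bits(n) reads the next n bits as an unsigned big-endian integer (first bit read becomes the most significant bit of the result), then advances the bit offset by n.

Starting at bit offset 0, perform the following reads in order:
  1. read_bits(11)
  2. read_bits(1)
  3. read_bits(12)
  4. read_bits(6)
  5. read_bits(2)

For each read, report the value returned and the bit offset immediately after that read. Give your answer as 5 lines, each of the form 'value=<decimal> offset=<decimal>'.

Answer: value=1179 offset=11
value=1 offset=12
value=3992 offset=24
value=20 offset=30
value=3 offset=32

Derivation:
Read 1: bits[0:11] width=11 -> value=1179 (bin 10010011011); offset now 11 = byte 1 bit 3; 29 bits remain
Read 2: bits[11:12] width=1 -> value=1 (bin 1); offset now 12 = byte 1 bit 4; 28 bits remain
Read 3: bits[12:24] width=12 -> value=3992 (bin 111110011000); offset now 24 = byte 3 bit 0; 16 bits remain
Read 4: bits[24:30] width=6 -> value=20 (bin 010100); offset now 30 = byte 3 bit 6; 10 bits remain
Read 5: bits[30:32] width=2 -> value=3 (bin 11); offset now 32 = byte 4 bit 0; 8 bits remain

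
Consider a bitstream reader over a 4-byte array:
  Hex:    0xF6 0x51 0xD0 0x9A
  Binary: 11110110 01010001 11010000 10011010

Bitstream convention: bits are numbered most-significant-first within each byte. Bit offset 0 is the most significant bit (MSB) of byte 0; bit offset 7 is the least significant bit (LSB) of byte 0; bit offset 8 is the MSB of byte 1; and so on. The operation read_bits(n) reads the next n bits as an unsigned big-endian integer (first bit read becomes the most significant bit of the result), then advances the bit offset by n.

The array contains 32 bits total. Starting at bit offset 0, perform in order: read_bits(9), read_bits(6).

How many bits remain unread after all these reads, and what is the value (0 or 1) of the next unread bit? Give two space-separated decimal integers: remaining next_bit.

Read 1: bits[0:9] width=9 -> value=492 (bin 111101100); offset now 9 = byte 1 bit 1; 23 bits remain
Read 2: bits[9:15] width=6 -> value=40 (bin 101000); offset now 15 = byte 1 bit 7; 17 bits remain

Answer: 17 1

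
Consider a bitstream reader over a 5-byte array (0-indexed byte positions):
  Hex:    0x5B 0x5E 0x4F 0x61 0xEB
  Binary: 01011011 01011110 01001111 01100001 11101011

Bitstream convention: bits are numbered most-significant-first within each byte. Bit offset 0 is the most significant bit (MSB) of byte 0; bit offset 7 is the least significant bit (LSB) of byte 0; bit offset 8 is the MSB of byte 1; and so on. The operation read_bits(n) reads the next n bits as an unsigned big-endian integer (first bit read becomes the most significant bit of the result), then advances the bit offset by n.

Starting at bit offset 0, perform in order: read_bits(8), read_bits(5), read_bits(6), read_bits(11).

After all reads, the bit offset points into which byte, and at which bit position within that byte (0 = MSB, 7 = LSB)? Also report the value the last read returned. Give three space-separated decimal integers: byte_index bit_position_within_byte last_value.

Read 1: bits[0:8] width=8 -> value=91 (bin 01011011); offset now 8 = byte 1 bit 0; 32 bits remain
Read 2: bits[8:13] width=5 -> value=11 (bin 01011); offset now 13 = byte 1 bit 5; 27 bits remain
Read 3: bits[13:19] width=6 -> value=50 (bin 110010); offset now 19 = byte 2 bit 3; 21 bits remain
Read 4: bits[19:30] width=11 -> value=984 (bin 01111011000); offset now 30 = byte 3 bit 6; 10 bits remain

Answer: 3 6 984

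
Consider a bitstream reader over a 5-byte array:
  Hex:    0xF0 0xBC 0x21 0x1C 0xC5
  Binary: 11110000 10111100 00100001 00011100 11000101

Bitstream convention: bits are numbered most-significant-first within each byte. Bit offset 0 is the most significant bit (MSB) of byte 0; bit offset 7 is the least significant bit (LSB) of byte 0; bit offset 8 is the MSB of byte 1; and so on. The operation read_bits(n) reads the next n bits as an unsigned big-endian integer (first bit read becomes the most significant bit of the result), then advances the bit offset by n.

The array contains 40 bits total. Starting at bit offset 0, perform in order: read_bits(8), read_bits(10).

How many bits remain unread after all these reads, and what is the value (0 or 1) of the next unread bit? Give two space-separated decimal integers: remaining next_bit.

Answer: 22 1

Derivation:
Read 1: bits[0:8] width=8 -> value=240 (bin 11110000); offset now 8 = byte 1 bit 0; 32 bits remain
Read 2: bits[8:18] width=10 -> value=752 (bin 1011110000); offset now 18 = byte 2 bit 2; 22 bits remain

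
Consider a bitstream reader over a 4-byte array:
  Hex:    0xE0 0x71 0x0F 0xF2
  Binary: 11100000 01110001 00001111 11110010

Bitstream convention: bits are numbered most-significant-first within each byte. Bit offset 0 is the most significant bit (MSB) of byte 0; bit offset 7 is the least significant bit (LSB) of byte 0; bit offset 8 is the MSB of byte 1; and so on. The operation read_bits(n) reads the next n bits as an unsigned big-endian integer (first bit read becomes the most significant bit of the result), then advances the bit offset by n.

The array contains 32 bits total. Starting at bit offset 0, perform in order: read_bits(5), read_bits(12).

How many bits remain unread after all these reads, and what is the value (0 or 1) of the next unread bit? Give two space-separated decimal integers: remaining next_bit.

Read 1: bits[0:5] width=5 -> value=28 (bin 11100); offset now 5 = byte 0 bit 5; 27 bits remain
Read 2: bits[5:17] width=12 -> value=226 (bin 000011100010); offset now 17 = byte 2 bit 1; 15 bits remain

Answer: 15 0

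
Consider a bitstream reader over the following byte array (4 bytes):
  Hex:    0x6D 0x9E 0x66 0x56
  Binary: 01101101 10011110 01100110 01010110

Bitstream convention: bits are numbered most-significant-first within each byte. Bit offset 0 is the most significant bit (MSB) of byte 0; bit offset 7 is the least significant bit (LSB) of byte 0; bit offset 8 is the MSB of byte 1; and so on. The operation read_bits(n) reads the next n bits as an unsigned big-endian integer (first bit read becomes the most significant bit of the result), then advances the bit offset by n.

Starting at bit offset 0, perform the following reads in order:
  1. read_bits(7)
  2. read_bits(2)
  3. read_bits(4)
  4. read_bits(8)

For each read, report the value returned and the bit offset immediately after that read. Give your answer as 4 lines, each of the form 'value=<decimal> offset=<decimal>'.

Read 1: bits[0:7] width=7 -> value=54 (bin 0110110); offset now 7 = byte 0 bit 7; 25 bits remain
Read 2: bits[7:9] width=2 -> value=3 (bin 11); offset now 9 = byte 1 bit 1; 23 bits remain
Read 3: bits[9:13] width=4 -> value=3 (bin 0011); offset now 13 = byte 1 bit 5; 19 bits remain
Read 4: bits[13:21] width=8 -> value=204 (bin 11001100); offset now 21 = byte 2 bit 5; 11 bits remain

Answer: value=54 offset=7
value=3 offset=9
value=3 offset=13
value=204 offset=21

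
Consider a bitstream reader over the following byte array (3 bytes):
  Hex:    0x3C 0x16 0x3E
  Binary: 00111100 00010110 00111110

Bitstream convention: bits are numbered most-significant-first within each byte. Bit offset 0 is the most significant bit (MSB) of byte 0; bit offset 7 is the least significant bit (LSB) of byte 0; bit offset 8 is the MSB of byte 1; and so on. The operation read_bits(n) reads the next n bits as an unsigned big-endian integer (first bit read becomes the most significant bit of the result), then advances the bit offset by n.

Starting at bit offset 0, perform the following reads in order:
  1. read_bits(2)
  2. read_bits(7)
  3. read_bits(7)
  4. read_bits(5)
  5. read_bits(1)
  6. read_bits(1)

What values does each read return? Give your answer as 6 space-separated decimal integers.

Read 1: bits[0:2] width=2 -> value=0 (bin 00); offset now 2 = byte 0 bit 2; 22 bits remain
Read 2: bits[2:9] width=7 -> value=120 (bin 1111000); offset now 9 = byte 1 bit 1; 15 bits remain
Read 3: bits[9:16] width=7 -> value=22 (bin 0010110); offset now 16 = byte 2 bit 0; 8 bits remain
Read 4: bits[16:21] width=5 -> value=7 (bin 00111); offset now 21 = byte 2 bit 5; 3 bits remain
Read 5: bits[21:22] width=1 -> value=1 (bin 1); offset now 22 = byte 2 bit 6; 2 bits remain
Read 6: bits[22:23] width=1 -> value=1 (bin 1); offset now 23 = byte 2 bit 7; 1 bits remain

Answer: 0 120 22 7 1 1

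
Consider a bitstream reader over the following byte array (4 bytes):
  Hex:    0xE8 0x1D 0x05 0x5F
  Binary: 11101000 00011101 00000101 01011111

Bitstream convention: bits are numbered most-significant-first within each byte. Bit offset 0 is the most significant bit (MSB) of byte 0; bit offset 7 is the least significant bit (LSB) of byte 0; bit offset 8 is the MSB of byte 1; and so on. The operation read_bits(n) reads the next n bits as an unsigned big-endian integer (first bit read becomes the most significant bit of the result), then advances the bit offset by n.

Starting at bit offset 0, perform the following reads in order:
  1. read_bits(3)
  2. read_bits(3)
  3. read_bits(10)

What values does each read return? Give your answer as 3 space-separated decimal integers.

Answer: 7 2 29

Derivation:
Read 1: bits[0:3] width=3 -> value=7 (bin 111); offset now 3 = byte 0 bit 3; 29 bits remain
Read 2: bits[3:6] width=3 -> value=2 (bin 010); offset now 6 = byte 0 bit 6; 26 bits remain
Read 3: bits[6:16] width=10 -> value=29 (bin 0000011101); offset now 16 = byte 2 bit 0; 16 bits remain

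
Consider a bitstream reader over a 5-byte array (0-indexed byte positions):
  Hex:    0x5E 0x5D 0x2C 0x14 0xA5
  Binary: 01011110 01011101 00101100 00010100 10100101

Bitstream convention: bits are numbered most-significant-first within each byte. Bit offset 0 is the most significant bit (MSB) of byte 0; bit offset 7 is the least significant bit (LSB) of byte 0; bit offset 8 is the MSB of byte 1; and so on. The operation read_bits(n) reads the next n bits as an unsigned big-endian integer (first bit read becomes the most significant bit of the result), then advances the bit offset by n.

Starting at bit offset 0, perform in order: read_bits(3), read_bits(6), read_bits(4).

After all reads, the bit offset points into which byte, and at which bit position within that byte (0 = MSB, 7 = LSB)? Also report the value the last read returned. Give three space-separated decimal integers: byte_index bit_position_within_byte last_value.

Read 1: bits[0:3] width=3 -> value=2 (bin 010); offset now 3 = byte 0 bit 3; 37 bits remain
Read 2: bits[3:9] width=6 -> value=60 (bin 111100); offset now 9 = byte 1 bit 1; 31 bits remain
Read 3: bits[9:13] width=4 -> value=11 (bin 1011); offset now 13 = byte 1 bit 5; 27 bits remain

Answer: 1 5 11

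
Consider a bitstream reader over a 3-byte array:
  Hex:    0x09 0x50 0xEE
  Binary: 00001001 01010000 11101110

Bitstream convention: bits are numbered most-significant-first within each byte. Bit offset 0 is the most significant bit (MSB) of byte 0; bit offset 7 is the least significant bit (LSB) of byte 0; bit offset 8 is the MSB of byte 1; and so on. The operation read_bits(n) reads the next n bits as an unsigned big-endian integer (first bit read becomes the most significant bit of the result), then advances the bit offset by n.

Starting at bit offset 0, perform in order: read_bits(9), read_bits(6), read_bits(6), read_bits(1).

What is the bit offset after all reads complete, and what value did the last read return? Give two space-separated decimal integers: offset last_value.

Answer: 22 1

Derivation:
Read 1: bits[0:9] width=9 -> value=18 (bin 000010010); offset now 9 = byte 1 bit 1; 15 bits remain
Read 2: bits[9:15] width=6 -> value=40 (bin 101000); offset now 15 = byte 1 bit 7; 9 bits remain
Read 3: bits[15:21] width=6 -> value=29 (bin 011101); offset now 21 = byte 2 bit 5; 3 bits remain
Read 4: bits[21:22] width=1 -> value=1 (bin 1); offset now 22 = byte 2 bit 6; 2 bits remain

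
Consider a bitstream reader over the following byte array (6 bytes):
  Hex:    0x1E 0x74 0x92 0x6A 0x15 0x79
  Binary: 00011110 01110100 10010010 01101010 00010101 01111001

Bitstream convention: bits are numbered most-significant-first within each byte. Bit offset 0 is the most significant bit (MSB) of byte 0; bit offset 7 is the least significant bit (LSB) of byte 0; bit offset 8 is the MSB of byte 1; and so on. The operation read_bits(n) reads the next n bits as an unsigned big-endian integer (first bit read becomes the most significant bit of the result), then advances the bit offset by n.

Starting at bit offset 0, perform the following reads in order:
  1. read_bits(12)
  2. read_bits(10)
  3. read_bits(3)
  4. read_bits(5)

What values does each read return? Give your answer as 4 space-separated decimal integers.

Answer: 487 292 4 26

Derivation:
Read 1: bits[0:12] width=12 -> value=487 (bin 000111100111); offset now 12 = byte 1 bit 4; 36 bits remain
Read 2: bits[12:22] width=10 -> value=292 (bin 0100100100); offset now 22 = byte 2 bit 6; 26 bits remain
Read 3: bits[22:25] width=3 -> value=4 (bin 100); offset now 25 = byte 3 bit 1; 23 bits remain
Read 4: bits[25:30] width=5 -> value=26 (bin 11010); offset now 30 = byte 3 bit 6; 18 bits remain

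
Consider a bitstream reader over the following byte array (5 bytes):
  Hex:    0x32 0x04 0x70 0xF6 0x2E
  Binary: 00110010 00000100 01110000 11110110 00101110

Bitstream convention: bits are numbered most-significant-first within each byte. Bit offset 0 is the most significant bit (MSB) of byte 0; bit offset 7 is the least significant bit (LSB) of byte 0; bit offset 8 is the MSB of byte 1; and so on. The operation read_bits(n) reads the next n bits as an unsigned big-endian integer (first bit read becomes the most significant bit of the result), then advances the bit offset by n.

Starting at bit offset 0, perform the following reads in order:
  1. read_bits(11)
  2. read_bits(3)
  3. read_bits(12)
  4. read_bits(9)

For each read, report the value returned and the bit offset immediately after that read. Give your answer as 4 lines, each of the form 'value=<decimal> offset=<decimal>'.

Read 1: bits[0:11] width=11 -> value=400 (bin 00110010000); offset now 11 = byte 1 bit 3; 29 bits remain
Read 2: bits[11:14] width=3 -> value=1 (bin 001); offset now 14 = byte 1 bit 6; 26 bits remain
Read 3: bits[14:26] width=12 -> value=451 (bin 000111000011); offset now 26 = byte 3 bit 2; 14 bits remain
Read 4: bits[26:35] width=9 -> value=433 (bin 110110001); offset now 35 = byte 4 bit 3; 5 bits remain

Answer: value=400 offset=11
value=1 offset=14
value=451 offset=26
value=433 offset=35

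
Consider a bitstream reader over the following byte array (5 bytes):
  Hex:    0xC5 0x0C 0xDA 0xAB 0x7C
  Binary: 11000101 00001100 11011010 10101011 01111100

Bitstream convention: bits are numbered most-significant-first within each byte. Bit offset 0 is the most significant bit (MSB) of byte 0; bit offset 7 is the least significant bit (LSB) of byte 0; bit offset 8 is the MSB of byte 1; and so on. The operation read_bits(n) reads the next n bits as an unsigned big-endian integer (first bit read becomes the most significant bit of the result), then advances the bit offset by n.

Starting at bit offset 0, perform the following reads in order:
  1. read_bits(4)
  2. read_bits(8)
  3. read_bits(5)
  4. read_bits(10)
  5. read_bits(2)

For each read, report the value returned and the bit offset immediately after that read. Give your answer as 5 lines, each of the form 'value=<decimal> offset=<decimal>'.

Read 1: bits[0:4] width=4 -> value=12 (bin 1100); offset now 4 = byte 0 bit 4; 36 bits remain
Read 2: bits[4:12] width=8 -> value=80 (bin 01010000); offset now 12 = byte 1 bit 4; 28 bits remain
Read 3: bits[12:17] width=5 -> value=25 (bin 11001); offset now 17 = byte 2 bit 1; 23 bits remain
Read 4: bits[17:27] width=10 -> value=725 (bin 1011010101); offset now 27 = byte 3 bit 3; 13 bits remain
Read 5: bits[27:29] width=2 -> value=1 (bin 01); offset now 29 = byte 3 bit 5; 11 bits remain

Answer: value=12 offset=4
value=80 offset=12
value=25 offset=17
value=725 offset=27
value=1 offset=29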